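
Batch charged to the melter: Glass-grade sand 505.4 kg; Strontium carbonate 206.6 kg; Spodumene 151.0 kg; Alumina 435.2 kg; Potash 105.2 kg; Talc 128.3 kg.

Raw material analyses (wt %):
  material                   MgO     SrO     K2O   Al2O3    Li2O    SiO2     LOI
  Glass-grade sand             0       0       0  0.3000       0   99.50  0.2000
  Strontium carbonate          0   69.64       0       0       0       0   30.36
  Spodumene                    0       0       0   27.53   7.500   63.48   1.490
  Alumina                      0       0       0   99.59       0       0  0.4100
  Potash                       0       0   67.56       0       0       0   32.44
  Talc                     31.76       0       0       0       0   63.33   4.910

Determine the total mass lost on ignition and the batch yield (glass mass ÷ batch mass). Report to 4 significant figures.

The working math holds full precision through every step — working values are printed rounded off to 4 significant digits when written out. Every reported figure includes exactly one rounding. The derived quantities are carried at full float precision (net glass mass, the totals, yield, the six compositions, LOI) from the batch weights at 1424 kg of glass as set out in either problem or answer.
LOI of each material in turn:
  Glass-grade sand: 505.4 × 0.002000 = 1.011 kg
  Strontium carbonate: 206.6 × 0.3036 = 62.72 kg
  Spodumene: 151.0 × 0.01490 = 2.250 kg
  Alumina: 435.2 × 0.004100 = 1.784 kg
  Potash: 105.2 × 0.3244 = 34.13 kg
  Talc: 128.3 × 0.04910 = 6.300 kg
Total LOI = 108.2 kg
Glass = batch − LOI = 1532 − 108.2 = 1424 kg

LOI loss = 108.2 kg; glass = 1424 kg; yield = 92.94%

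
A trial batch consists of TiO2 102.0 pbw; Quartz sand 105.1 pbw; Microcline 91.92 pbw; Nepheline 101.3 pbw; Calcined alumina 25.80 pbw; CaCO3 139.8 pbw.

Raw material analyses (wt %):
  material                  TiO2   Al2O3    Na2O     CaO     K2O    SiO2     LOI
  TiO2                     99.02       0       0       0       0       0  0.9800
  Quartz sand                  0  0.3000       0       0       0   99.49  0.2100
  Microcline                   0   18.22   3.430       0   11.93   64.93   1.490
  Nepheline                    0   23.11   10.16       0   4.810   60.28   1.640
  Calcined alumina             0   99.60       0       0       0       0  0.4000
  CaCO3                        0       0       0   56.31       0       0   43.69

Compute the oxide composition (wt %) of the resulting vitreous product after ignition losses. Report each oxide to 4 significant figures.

The working math holds full precision from first step to last. The intermediate values are shown (rounded to four significant figures) in the printout; each reported number sees exactly one rounding — the derived quantities are rebuilt from the batch weights for 500.5 pbw of glass in exact precision (the six compositions, yield, LOI, totals, net glass mass), as given in problem or answer.
Per-oxide mass from batch:
  TiO2: 102.0·0.9902 = 101.0 pbw
  Al2O3: 105.1·0.003000 + 91.92·0.1822 + 101.3·0.2311 + 25.80·0.9960 = 66.17 pbw
  Na2O: 91.92·0.03430 + 101.3·0.1016 = 13.44 pbw
  CaO: 139.8·0.5631 = 78.72 pbw
  K2O: 91.92·0.1193 + 101.3·0.04810 = 15.84 pbw
  SiO2: 105.1·0.9949 + 91.92·0.6493 + 101.3·0.6028 = 225.3 pbw
LOI: 102.0·0.009800 + 105.1·0.002100 + 91.92·0.01490 + 101.3·0.01640 + 25.80·0.004000 + 139.8·0.4369 = 65.43 pbw
Net of LOI, the glass mass = 565.9 − 65.43 = 500.5 pbw (consistent with Σ oxide mass)
percent share: oxide ÷ glass, ×100

Glass mass = 500.5 pbw (batch 565.9 − LOI 65.43).
Composition: TiO2 20.18%, Al2O3 13.22%, Na2O 2.686%, CaO 15.73%, K2O 3.165%, SiO2 45.02%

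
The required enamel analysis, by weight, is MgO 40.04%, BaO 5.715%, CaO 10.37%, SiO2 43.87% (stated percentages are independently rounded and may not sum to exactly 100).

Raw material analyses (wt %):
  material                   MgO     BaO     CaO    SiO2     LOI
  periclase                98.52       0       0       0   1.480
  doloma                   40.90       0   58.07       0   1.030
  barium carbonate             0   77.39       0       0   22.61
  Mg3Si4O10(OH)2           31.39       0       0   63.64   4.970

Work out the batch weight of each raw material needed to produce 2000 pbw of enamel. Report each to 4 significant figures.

Batch per 2000 pbw enamel:
  periclase: 225.3 pbw
  doloma: 357.2 pbw
  barium carbonate: 147.7 pbw
  Mg3Si4O10(OH)2: 1379 pbw
Total batch = 2109 pbw; LOI loss = 108.9 pbw; yield = 94.83%

Values along the way are printed, with 4-significant-digit rounding, as written — each numeric step carries full precision through the solve. Exactly one rounding lands on each reported number; all derived quantities (the four compositions, ignition loss, the yield, glass mass, totals) are rebuilt from the batch weights on 2000 pbw of glass at full precision, as given in the problem or answer text.
Per-oxide target masses for 2000 pbw enamel:
  MgO: 40.04% × 2000 = 800.8 pbw
  BaO: 5.715% × 2000 = 114.3 pbw
  CaO: 10.37% × 2000 = 207.4 pbw
  SiO2: 43.87% × 2000 = 877.4 pbw
Sums-versus-targets review per the reported batch figures, relative to the basis at hand (summed amounts equal target values within answer rounding):
  MgO: 225.3·0.9852 + 357.2·0.4090 + 1379·0.3139 = 800.9 pbw (target 800.8 pbw)
  BaO: 147.7·0.7739 = 114.3 pbw (target 114.3 pbw)
  CaO: 357.2·0.5807 = 207.4 pbw (target 207.4 pbw)
  SiO2: 1379·0.6364 = 877.6 pbw (target 877.4 pbw)
Glass-mass sanity pass: Σ batch − LOI loss = 2000 pbw (the targets, summed, come to 2000 pbw; stated basis 2000 pbw — any gap is answer rounding).
Batch grand total — Σ batch = 2109 pbw; LOI loss = Σ batch·LOI = 108.9 pbw; yield: glass divided by total = 94.83%.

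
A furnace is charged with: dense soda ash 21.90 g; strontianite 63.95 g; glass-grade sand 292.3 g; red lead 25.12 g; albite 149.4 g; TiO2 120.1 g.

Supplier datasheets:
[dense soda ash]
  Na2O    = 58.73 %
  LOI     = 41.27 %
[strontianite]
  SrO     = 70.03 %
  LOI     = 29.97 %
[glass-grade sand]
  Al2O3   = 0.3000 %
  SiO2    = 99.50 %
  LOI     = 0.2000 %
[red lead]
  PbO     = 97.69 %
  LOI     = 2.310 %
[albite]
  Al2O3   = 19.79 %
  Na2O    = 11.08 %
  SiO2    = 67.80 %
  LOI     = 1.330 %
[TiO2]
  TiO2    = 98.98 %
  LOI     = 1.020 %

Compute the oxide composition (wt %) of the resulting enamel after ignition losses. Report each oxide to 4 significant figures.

Glass mass = 640.2 g (batch 672.8 − LOI 32.58).
Composition: Al2O3 4.755%, PbO 3.833%, SrO 6.995%, TiO2 18.57%, Na2O 4.595%, SiO2 61.25%

Each numeric step keeps exact precision at all times. Intermediates are shown (rounded to four significant digits) when written out. Exactly one rounding is applied to each reported number — all derived quantities are re-derived from the batch weights for 640.2 g of glass in full float precision (LOI, totals, the six compositions, glass mass, yield), as quoted within the question or the answer.
What the batch supplies per oxide:
  Al2O3: 292.3·0.003000 + 149.4·0.1979 = 30.44 g
  PbO: 25.12·0.9769 = 24.54 g
  SrO: 63.95·0.7003 = 44.78 g
  TiO2: 120.1·0.9898 = 118.9 g
  Na2O: 21.90·0.5873 + 149.4·0.1108 = 29.42 g
  SiO2: 292.3·0.9950 + 149.4·0.6780 = 392.1 g
LOI: 21.90·0.4127 + 63.95·0.2997 + 292.3·0.002000 + 25.12·0.02310 + 149.4·0.01330 + 120.1·0.01020 = 32.58 g
The glass mass, total less LOI, = 672.8 − 32.58 = 640.2 g (matching Σ of the oxides)
wt % = 100 × oxide mass / glass mass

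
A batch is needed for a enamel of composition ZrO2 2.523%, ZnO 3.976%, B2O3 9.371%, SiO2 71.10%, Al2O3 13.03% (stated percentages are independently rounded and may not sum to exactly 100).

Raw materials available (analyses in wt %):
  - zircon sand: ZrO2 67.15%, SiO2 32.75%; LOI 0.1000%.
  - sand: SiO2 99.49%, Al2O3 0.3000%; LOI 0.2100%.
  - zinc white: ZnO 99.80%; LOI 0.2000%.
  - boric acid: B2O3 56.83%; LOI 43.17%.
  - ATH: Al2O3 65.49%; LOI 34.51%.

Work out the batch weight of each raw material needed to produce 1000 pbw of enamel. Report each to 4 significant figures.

Batch per 1000 pbw enamel:
  zircon sand: 37.57 pbw
  sand: 702.3 pbw
  zinc white: 39.84 pbw
  boric acid: 164.9 pbw
  ATH: 195.7 pbw
Total batch = 1140 pbw; LOI loss = 140.3 pbw; yield = 87.69%

The whole derivation carries full float precision all the way through. In-progress results appear, rounded to 4 significant figures, in the printout. Each reported value carries a single rounding. Derived quantities (the totals, five oxide percentages, yield, glass mass, ignition loss) are rebuilt from the batch weights at 1000 pbw of glass in exact precision as quoted within question or answer.
Oxide mass targets, per 1000 pbw enamel:
  ZrO2: 2.523% × 1000 = 25.23 pbw
  ZnO: 3.976% × 1000 = 39.76 pbw
  B2O3: 9.371% × 1000 = 93.71 pbw
  SiO2: 71.10% × 1000 = 711.0 pbw
  Al2O3: 13.03% × 1000 = 130.3 pbw
A balance pass over the oxides, on the weights just shown, on the stated basis (oxide sums agree with the targets inside rounding margins):
  ZrO2: 37.57·0.6715 = 25.23 pbw (target 25.23 pbw)
  ZnO: 39.84·0.9980 = 39.76 pbw (target 39.76 pbw)
  B2O3: 164.9·0.5683 = 93.71 pbw (target 93.71 pbw)
  SiO2: 37.57·0.3275 + 702.3·0.9949 = 711.0 pbw (target 711.0 pbw)
  Al2O3: 702.3·0.003000 + 195.7·0.6549 = 130.3 pbw (target 130.3 pbw)
Glass-mass closure: whole batch net of LOI = 1000 pbw (summing oxide targets gives 1000 pbw; the stated basis being 1000 pbw — gaps are rounding artifacts).
Summing the batch: Σ batch = 1140 pbw; LOI removed, Σ of batch·LOI: 140.3 pbw; the yield ratio, glass ÷ batch: 87.69%.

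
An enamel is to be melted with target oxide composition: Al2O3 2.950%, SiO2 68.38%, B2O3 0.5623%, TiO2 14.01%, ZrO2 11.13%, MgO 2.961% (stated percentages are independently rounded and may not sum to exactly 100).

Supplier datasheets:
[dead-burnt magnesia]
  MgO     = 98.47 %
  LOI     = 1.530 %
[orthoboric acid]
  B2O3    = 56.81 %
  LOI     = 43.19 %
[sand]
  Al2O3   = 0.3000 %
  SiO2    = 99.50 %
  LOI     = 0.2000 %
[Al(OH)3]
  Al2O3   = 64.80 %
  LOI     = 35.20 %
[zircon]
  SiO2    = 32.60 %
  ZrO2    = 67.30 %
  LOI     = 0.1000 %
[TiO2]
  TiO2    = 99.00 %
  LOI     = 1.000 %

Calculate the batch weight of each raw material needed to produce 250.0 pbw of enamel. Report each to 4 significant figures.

Batch per 250.0 pbw enamel:
  dead-burnt magnesia: 7.518 pbw
  orthoboric acid: 2.474 pbw
  sand: 158.3 pbw
  Al(OH)3: 10.65 pbw
  zircon: 41.34 pbw
  TiO2: 35.38 pbw
Total batch = 255.7 pbw; LOI loss = 5.644 pbw; yield = 97.79%

In-progress results are shown (rounded to four significant figures) within the worked lines; the working math keeps full precision end to end. A single rounding finalizes every reported figure — derived quantities are rebuilt in exact precision (six oxide percentages, net glass mass, LOI, the yield, the totals) from the batch weights on 250.0 pbw of glass, exactly as printed in either problem or answer.
Target oxide masses per 250.0 pbw enamel:
  Al2O3: 2.950% × 250.0 = 7.375 pbw
  SiO2: 68.38% × 250.0 = 171.0 pbw
  B2O3: 0.5623% × 250.0 = 1.406 pbw
  TiO2: 14.01% × 250.0 = 35.02 pbw
  ZrO2: 11.13% × 250.0 = 27.82 pbw
  MgO: 2.961% × 250.0 = 7.402 pbw
Sums-versus-targets review given the weights on record, against the basis in use (every target is met by its sum up to rounding of the answer):
  Al2O3: 158.3·0.003000 + 10.65·0.6480 = 7.376 pbw (target 7.375 pbw)
  SiO2: 158.3·0.9950 + 41.34·0.3260 = 171.0 pbw (target 171.0 pbw)
  B2O3: 2.474·0.5681 = 1.405 pbw (target 1.406 pbw)
  TiO2: 35.38·0.9900 = 35.03 pbw (target 35.02 pbw)
  ZrO2: 41.34·0.6730 = 27.82 pbw (target 27.82 pbw)
  MgO: 7.518·0.9847 = 7.403 pbw (target 7.402 pbw)
Consistency of the glass mass: batch Σ − ignition loss = 250.0 pbw (summing oxide targets gives 250.0 pbw; versus the stated basis of 250.0 pbw — any gap is answer rounding).
Batch total: Σ batch = 255.7 pbw; ignition loss, Σ(batch × LOI) = 5.644 pbw; yield, glass over the total, = 97.79%.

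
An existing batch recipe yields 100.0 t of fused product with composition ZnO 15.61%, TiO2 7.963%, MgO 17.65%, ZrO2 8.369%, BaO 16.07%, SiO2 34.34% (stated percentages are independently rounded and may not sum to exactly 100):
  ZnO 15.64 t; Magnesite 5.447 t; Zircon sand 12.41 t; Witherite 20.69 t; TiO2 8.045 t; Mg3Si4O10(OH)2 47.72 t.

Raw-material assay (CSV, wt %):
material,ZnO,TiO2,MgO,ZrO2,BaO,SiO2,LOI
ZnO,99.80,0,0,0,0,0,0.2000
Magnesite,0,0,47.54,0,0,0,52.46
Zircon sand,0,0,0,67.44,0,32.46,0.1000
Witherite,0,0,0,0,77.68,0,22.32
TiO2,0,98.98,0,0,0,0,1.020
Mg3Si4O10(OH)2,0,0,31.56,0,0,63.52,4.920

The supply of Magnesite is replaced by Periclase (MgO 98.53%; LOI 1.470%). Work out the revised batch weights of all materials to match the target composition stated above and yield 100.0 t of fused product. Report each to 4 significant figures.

Full precision is maintained in every operation. Intermediates are printed rounded off to 4 significant figures within the worked lines; each reported value carries a single rounding; all derived quantities are recomputed in exact precision (totals, six oxide percentages, LOI, glass mass, the yield) using the weight values at 100.0 t of glass, exactly as printed in question or answer.
Per-oxide target masses for 100.0 t fused product:
  ZnO: 15.61% × 100.0 = 15.61 t
  TiO2: 7.963% × 100.0 = 7.963 t
  MgO: 17.65% × 100.0 = 17.65 t
  ZrO2: 8.369% × 100.0 = 8.369 t
  BaO: 16.07% × 100.0 = 16.07 t
  SiO2: 34.34% × 100.0 = 34.34 t
Checking each oxide sum from the weights as reported, at the basis given (every target is met by its sum net of answer rounding effects):
  ZnO: 15.64·0.9980 = 15.61 t (target 15.61 t)
  TiO2: 8.045·0.9898 = 7.963 t (target 7.963 t)
  MgO: 2.628·0.9853 + 47.72·0.3156 = 17.65 t (target 17.65 t)
  ZrO2: 12.41·0.6744 = 8.369 t (target 8.369 t)
  BaO: 20.69·0.7768 = 16.07 t (target 16.07 t)
  SiO2: 12.41·0.3246 + 47.72·0.6352 = 34.34 t (target 34.34 t)
Glass mass check: Σ batch − LOI loss = 100.0 t (the Σ of target masses is 100.0 t; with the basis standing at 100.0 t — gaps are rounding artifacts).
Adding the batch up: Σ batch = 107.1 t; loss to ignition Σ batch·LOI = 7.130 t; yield, glass over the total, = 93.34%.

Revised batch per 100.0 t fused product:
  ZnO: 15.64 t
  Periclase: 2.628 t
  Zircon sand: 12.41 t
  Witherite: 20.69 t
  TiO2: 8.045 t
  Mg3Si4O10(OH)2: 47.72 t
Total batch = 107.1 t; LOI loss = 7.130 t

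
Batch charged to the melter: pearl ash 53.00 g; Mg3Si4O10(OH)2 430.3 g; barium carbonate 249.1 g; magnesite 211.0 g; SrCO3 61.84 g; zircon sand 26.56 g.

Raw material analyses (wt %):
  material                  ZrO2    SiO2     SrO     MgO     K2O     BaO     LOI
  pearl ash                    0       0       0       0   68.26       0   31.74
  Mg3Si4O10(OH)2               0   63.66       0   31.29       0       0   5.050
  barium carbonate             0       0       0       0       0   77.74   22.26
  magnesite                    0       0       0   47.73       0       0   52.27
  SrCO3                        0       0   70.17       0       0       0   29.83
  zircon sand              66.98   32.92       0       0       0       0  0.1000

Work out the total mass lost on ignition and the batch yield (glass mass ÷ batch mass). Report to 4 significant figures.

LOI loss = 222.8 g; glass = 809.0 g; yield = 78.41%

Working values appear rounded to 4 significant figures on the page; each numeric step keeps full float precision from start to finish. Each reported figure takes a single rounding — the derived quantities are carried at full float precision (the totals, the six compositions, glass mass, LOI, yield) from the batch weights on 809.0 g of glass, as they appear in either problem or answer.
Loss on ignition, line by line:
  pearl ash: 53.00 × 0.3174 = 16.82 g
  Mg3Si4O10(OH)2: 430.3 × 0.05050 = 21.73 g
  barium carbonate: 249.1 × 0.2226 = 55.45 g
  magnesite: 211.0 × 0.5227 = 110.3 g
  SrCO3: 61.84 × 0.2983 = 18.45 g
  zircon sand: 26.56 × 0.001000 = 0.02656 g
Total LOI = 222.8 g
Glass = batch − LOI = 1032 − 222.8 = 809.0 g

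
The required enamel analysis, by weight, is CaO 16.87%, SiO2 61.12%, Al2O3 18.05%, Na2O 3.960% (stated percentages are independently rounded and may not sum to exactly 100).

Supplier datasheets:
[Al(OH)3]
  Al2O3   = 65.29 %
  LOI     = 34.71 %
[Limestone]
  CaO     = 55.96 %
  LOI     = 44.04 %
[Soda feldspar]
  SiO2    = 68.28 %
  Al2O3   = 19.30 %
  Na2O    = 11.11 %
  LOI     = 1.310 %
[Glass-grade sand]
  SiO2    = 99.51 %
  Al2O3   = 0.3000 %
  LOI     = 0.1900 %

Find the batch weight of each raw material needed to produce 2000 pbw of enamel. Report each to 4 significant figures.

Working values are printed rounded off to 4 significant figures across the worked steps; all internal work holds full float precision from start to finish; a single rounding completes each reported value — all derived quantities, which include glass mass, four oxide percentages, the totals, LOI, the yield, are re-derived at full precision, as given in question or answer, from the batch weights at 2000 pbw of glass.
Oxide mass targets, per 2000 pbw enamel:
  CaO: 16.87% × 2000 = 337.4 pbw
  SiO2: 61.12% × 2000 = 1222 pbw
  Al2O3: 18.05% × 2000 = 361.0 pbw
  Na2O: 3.960% × 2000 = 79.20 pbw
Mass-balance tally per oxide with the batch weights as given, for the quoted basis mass (each sum matches its target mass net of answer rounding effects):
  CaO: 602.9·0.5596 = 337.4 pbw (target 337.4 pbw)
  SiO2: 712.9·0.6828 + 739.3·0.9951 = 1222 pbw (target 1222 pbw)
  Al2O3: 338.8·0.6529 + 712.9·0.1930 + 739.3·0.003000 = 361.0 pbw (target 361.0 pbw)
  Na2O: 712.9·0.1111 = 79.20 pbw (target 79.20 pbw)
Glass-mass bookkeeping: total charge less LOI = 2000 pbw (oxide target masses add up to 2000 pbw; versus the stated basis of 2000 pbw — rounding explains the deltas).
Batch grand total — Σ batch = 2394 pbw; LOI loss = Σ batch·LOI = 393.9 pbw; yield, glass over the total, = 83.55%.

Batch per 2000 pbw enamel:
  Al(OH)3: 338.8 pbw
  Limestone: 602.9 pbw
  Soda feldspar: 712.9 pbw
  Glass-grade sand: 739.3 pbw
Total batch = 2394 pbw; LOI loss = 393.9 pbw; yield = 83.55%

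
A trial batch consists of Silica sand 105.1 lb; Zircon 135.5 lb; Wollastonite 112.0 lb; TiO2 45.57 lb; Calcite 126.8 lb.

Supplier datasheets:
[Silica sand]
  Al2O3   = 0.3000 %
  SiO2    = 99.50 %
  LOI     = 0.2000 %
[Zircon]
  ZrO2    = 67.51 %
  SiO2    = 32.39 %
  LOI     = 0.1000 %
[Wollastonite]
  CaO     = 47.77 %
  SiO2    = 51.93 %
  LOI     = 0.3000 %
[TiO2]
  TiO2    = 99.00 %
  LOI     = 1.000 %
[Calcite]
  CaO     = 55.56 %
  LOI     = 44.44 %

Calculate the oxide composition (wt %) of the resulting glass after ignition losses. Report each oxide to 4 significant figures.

Glass mass = 467.5 lb (batch 525.0 − LOI 57.49).
Composition: ZrO2 19.57%, TiO2 9.650%, CaO 26.51%, Al2O3 0.06745%, SiO2 44.20%

The intermediate values are displayed rounded to 4 significant figures as written. Every computation runs at exact precision in all steps; each reported number is rounded only once. Derived quantities (yield, net glass mass, ignition loss, totals, the five compositions) are re-derived at full precision using the weight values at 467.5 lb of glass as set out in the problem or the answer.
Delivered oxide masses:
  ZrO2: 135.5·0.6751 = 91.48 lb
  TiO2: 45.57·0.9900 = 45.11 lb
  CaO: 112.0·0.4777 + 126.8·0.5556 = 124.0 lb
  Al2O3: 105.1·0.003000 = 0.3153 lb
  SiO2: 105.1·0.9950 + 135.5·0.3239 + 112.0·0.5193 = 206.6 lb
LOI: 105.1·0.002000 + 135.5·0.001000 + 112.0·0.003000 + 45.57·0.01000 + 126.8·0.4444 = 57.49 lb
Net of LOI, the glass mass = 525.0 − 57.49 = 467.5 lb (= the summed oxide contributions)
percent by weight: oxide/glass ×100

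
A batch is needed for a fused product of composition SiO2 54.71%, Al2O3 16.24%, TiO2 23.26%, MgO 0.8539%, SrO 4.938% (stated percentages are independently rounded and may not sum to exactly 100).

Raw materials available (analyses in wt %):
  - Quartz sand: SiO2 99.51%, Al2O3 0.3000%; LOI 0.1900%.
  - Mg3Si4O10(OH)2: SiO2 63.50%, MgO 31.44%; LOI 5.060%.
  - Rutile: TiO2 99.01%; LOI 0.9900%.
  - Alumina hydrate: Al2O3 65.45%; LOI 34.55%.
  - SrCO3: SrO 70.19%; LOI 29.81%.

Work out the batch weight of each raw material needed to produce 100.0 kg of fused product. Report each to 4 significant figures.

Batch per 100.0 kg fused product:
  Quartz sand: 53.25 kg
  Mg3Si4O10(OH)2: 2.716 kg
  Rutile: 23.49 kg
  Alumina hydrate: 24.57 kg
  SrCO3: 7.035 kg
Total batch = 111.1 kg; LOI loss = 11.06 kg; yield = 90.04%

Values along the way are displayed (rounded to 4 significant digits) across the worked steps. All arithmetic runs at full precision from start to finish; a single rounding yields every reported figure. The derived quantities are carried from the batch weights on 100.0 kg of glass in full precision (the yield, ignition loss, the five compositions, totals, net glass mass), as set out in question or answer.
Target masses of each oxide per 100.0 kg fused product:
  SiO2: 54.71% × 100.0 = 54.71 kg
  Al2O3: 16.24% × 100.0 = 16.24 kg
  TiO2: 23.26% × 100.0 = 23.26 kg
  MgO: 0.8539% × 100.0 = 0.8539 kg
  SrO: 4.938% × 100.0 = 4.938 kg
Balance tally, oxide-wise, from the weights as reported, relative to the basis at hand (sums match the target masses given rounding of the digits):
  SiO2: 53.25·0.9951 + 2.716·0.6350 = 54.71 kg (target 54.71 kg)
  Al2O3: 53.25·0.003000 + 24.57·0.6545 = 16.24 kg (target 16.24 kg)
  TiO2: 23.49·0.9901 = 23.26 kg (target 23.26 kg)
  MgO: 2.716·0.3144 = 0.8539 kg (target 0.8539 kg)
  SrO: 7.035·0.7019 = 4.938 kg (target 4.938 kg)
Glass-mass bookkeeping: batch Σ − ignition loss = 100.0 kg (the targets, summed, come to 100.0 kg; against the stated basis, 100.0 kg — differing by rounding only).
Adding the batch up: Σ batch = 111.1 kg; ignition loss, Σ(batch × LOI) = 11.06 kg; the yield ratio, glass ÷ batch: 90.04%.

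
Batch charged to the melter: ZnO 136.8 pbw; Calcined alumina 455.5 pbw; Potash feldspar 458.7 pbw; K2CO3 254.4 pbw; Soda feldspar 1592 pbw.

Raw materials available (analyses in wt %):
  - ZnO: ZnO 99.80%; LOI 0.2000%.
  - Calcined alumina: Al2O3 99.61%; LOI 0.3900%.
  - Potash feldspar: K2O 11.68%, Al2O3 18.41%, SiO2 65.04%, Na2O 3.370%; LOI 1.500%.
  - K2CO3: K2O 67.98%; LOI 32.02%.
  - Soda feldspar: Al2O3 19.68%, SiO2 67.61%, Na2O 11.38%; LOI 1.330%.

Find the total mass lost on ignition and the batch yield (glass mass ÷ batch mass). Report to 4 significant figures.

Each numeric step holds exact precision through every step; values along the way are printed rounded off to 4 significant figures across the worked steps — exactly one rounding is applied to each reported figure. All derived quantities are carried from the weighed amounts on 2786 pbw of glass at full float precision (the five compositions, LOI, the totals, yield, glass mass), precisely as stated by the question or the answer.
Ignition loss by material:
  ZnO: 136.8 × 0.002000 = 0.2736 pbw
  Calcined alumina: 455.5 × 0.003900 = 1.776 pbw
  Potash feldspar: 458.7 × 0.01500 = 6.880 pbw
  K2CO3: 254.4 × 0.3202 = 81.46 pbw
  Soda feldspar: 1592 × 0.01330 = 21.17 pbw
Total LOI = 111.6 pbw
Glass = batch − LOI = 2897 − 111.6 = 2786 pbw

LOI loss = 111.6 pbw; glass = 2786 pbw; yield = 96.15%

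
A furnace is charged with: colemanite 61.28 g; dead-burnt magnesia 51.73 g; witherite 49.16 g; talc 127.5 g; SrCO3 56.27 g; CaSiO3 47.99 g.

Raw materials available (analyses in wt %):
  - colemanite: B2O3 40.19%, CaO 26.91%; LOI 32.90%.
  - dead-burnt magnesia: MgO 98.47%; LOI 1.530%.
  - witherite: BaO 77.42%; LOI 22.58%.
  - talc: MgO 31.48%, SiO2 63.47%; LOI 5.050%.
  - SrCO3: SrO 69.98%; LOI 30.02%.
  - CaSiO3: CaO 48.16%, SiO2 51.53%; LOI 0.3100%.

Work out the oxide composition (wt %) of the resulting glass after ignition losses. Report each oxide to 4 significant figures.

Each numeric step keeps exact precision at every stage; intermediates are shown rounded to four significant digits between the steps — every reported number carries a single rounding — derived quantities are rebuilt starting from the weights per 338.4 g of glass at full float precision (six oxide percentages, yield, net glass mass, the totals, ignition loss), as written in the problem or answer text.
What the batch supplies per oxide:
  MgO: 51.73·0.9847 + 127.5·0.3148 = 91.08 g
  B2O3: 61.28·0.4019 = 24.63 g
  CaO: 61.28·0.2691 + 47.99·0.4816 = 39.60 g
  SiO2: 127.5·0.6347 + 47.99·0.5153 = 105.7 g
  BaO: 49.16·0.7742 = 38.06 g
  SrO: 56.27·0.6998 = 39.38 g
LOI: 61.28·0.3290 + 51.73·0.01530 + 49.16·0.2258 + 127.5·0.05050 + 56.27·0.3002 + 47.99·0.003100 = 55.53 g
Resulting glass, batch − LOI: 393.9 − 55.53 = 338.4 g (= Σ oxide masses)
percent share: oxide ÷ glass, ×100

Glass mass = 338.4 g (batch 393.9 − LOI 55.53).
Composition: MgO 26.91%, B2O3 7.278%, CaO 11.70%, SiO2 31.22%, BaO 11.25%, SrO 11.64%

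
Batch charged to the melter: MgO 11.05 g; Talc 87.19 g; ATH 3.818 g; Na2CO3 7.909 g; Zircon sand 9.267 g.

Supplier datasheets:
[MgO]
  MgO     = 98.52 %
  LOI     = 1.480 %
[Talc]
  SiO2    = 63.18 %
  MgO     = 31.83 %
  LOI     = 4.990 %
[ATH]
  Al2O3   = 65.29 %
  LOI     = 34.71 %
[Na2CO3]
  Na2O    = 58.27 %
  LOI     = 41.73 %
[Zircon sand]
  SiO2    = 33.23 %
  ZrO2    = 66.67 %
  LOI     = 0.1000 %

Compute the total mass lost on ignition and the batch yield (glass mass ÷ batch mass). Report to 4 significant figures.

LOI loss = 9.149 g; glass = 110.1 g; yield = 92.33%

All arithmetic keeps full precision end to end; in-progress results are shown (rounded to 4 significant digits) across the worked steps. A single rounding completes each reported result — all derived quantities are recomputed at exact precision (ignition loss, yield, glass mass, totals, the five compositions) from the weighed amounts at 110.1 g of glass as they appear in the question or the answer.
Ignition loss by material:
  MgO: 11.05 × 0.01480 = 0.1635 g
  Talc: 87.19 × 0.04990 = 4.351 g
  ATH: 3.818 × 0.3471 = 1.325 g
  Na2CO3: 7.909 × 0.4173 = 3.300 g
  Zircon sand: 9.267 × 0.001000 = 0.009267 g
Total LOI = 9.149 g
Glass = batch − LOI = 119.2 − 9.149 = 110.1 g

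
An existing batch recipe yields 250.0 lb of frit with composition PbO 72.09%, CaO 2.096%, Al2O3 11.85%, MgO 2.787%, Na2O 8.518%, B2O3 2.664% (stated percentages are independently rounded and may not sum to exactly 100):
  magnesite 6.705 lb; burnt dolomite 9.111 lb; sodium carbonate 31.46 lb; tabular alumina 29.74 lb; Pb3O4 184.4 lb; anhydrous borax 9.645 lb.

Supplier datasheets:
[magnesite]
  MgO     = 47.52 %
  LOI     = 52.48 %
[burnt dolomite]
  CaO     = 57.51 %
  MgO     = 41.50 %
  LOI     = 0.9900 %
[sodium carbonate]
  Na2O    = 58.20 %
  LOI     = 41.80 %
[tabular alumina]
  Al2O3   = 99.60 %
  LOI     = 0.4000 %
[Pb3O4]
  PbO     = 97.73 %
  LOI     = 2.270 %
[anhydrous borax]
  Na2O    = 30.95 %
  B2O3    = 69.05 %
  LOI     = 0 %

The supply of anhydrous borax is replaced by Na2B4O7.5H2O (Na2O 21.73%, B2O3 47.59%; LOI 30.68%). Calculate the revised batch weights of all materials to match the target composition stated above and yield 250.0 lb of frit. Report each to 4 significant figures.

Revised batch per 250.0 lb frit:
  magnesite: 6.705 lb
  burnt dolomite: 9.111 lb
  sodium carbonate: 31.36 lb
  tabular alumina: 29.74 lb
  Pb3O4: 184.4 lb
  Na2B4O7.5H2O: 13.99 lb
Total batch = 275.3 lb; LOI loss = 25.31 lb

Values along the way are printed, rounded to four significant digits, between the steps; all arithmetic maintains exact precision from first step to last. Each reported number is rounded a single time. The derived quantities (glass mass, six oxide percentages, yield, the totals, LOI) are carried in full precision from the batch weights for 250.0 lb of glass, as written in question or answer.
Target oxide masses per 250.0 lb frit:
  PbO: 72.09% × 250.0 = 180.2 lb
  CaO: 2.096% × 250.0 = 5.240 lb
  Al2O3: 11.85% × 250.0 = 29.62 lb
  MgO: 2.787% × 250.0 = 6.968 lb
  Na2O: 8.518% × 250.0 = 21.30 lb
  B2O3: 2.664% × 250.0 = 6.660 lb
Verifying the oxide balance from the weights as reported, for the quoted basis mass (target by target, the sums agree modulo rounding of the values):
  PbO: 184.4·0.9773 = 180.2 lb (target 180.2 lb)
  CaO: 9.111·0.5751 = 5.240 lb (target 5.240 lb)
  Al2O3: 29.74·0.9960 = 29.62 lb (target 29.62 lb)
  MgO: 6.705·0.4752 + 9.111·0.4150 = 6.967 lb (target 6.968 lb)
  Na2O: 31.36·0.5820 + 13.99·0.2173 = 21.29 lb (target 21.30 lb)
  B2O3: 13.99·0.4759 = 6.658 lb (target 6.660 lb)
Glass mass check: batch total minus LOI = 250.0 lb (oxide target masses add up to 250.0 lb; stated basis 250.0 lb — gaps are rounding artifacts).
Batch grand total — Σ batch = 275.3 lb; ignition loss, Σ(batch × LOI) = 25.31 lb; the yield ratio, glass ÷ batch: 90.80%.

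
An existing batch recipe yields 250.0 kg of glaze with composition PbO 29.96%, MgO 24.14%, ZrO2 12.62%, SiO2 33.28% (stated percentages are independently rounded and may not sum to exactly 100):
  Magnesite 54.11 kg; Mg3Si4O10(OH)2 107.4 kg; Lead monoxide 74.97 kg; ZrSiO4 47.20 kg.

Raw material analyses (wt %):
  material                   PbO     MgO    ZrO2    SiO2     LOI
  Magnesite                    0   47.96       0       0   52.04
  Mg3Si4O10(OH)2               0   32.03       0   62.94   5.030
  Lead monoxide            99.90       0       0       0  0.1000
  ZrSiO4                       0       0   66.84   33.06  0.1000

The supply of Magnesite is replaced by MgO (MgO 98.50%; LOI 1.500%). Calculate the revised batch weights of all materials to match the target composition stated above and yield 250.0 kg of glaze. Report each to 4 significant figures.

Revised batch per 250.0 kg glaze:
  MgO: 26.35 kg
  Mg3Si4O10(OH)2: 107.4 kg
  Lead monoxide: 74.97 kg
  ZrSiO4: 47.20 kg
Total batch = 255.9 kg; LOI loss = 5.920 kg

All internal work holds full float precision at all times. Values along the way are displayed, rounded to four significant digits, alongside each step. A single rounding completes every reported value — the derived quantities, including ignition loss, glass mass, the four compositions, the totals, the yield, are recomputed from the batch weights per 250.0 kg of glass at exact precision precisely as stated by either problem or answer.
Target oxide masses per 250.0 kg glaze:
  PbO: 29.96% × 250.0 = 74.90 kg
  MgO: 24.14% × 250.0 = 60.35 kg
  ZrO2: 12.62% × 250.0 = 31.55 kg
  SiO2: 33.28% × 250.0 = 83.20 kg
Oxide-by-oxide audit using the reported weights, under the basis named above (each sum matches its target mass within answer rounding):
  PbO: 74.97·0.9990 = 74.90 kg (target 74.90 kg)
  MgO: 26.35·0.9850 + 107.4·0.3203 = 60.35 kg (target 60.35 kg)
  ZrO2: 47.20·0.6684 = 31.55 kg (target 31.55 kg)
  SiO2: 107.4·0.6294 + 47.20·0.3306 = 83.20 kg (target 83.20 kg)
Glass-mass closure: batch total minus LOI = 250.0 kg (the Σ of target masses is 250.0 kg; against the stated basis, 250.0 kg — any gap is answer rounding).
Summing the batch: Σ batch = 255.9 kg; Σ batch·LOI gives LOI loss = 5.920 kg; yield: glass divided by total = 97.69%.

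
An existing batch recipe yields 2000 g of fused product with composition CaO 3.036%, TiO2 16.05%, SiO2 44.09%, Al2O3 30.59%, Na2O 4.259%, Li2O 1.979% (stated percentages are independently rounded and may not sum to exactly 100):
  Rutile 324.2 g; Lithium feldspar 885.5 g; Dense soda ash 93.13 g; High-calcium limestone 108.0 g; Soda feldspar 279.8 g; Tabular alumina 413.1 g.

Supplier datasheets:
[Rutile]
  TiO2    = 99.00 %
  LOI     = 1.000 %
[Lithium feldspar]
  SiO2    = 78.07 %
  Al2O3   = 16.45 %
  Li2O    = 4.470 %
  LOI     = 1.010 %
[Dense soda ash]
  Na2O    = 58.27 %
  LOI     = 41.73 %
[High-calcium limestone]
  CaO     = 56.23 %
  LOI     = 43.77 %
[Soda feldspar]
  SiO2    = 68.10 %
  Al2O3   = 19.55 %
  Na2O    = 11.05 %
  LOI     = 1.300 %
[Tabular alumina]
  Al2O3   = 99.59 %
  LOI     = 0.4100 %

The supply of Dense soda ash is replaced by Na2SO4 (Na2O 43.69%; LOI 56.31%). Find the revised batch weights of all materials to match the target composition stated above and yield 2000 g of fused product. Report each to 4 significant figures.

Revised batch per 2000 g fused product:
  Rutile: 324.2 g
  Lithium feldspar: 885.5 g
  Na2SO4: 124.2 g
  High-calcium limestone: 108.0 g
  Soda feldspar: 279.8 g
  Tabular alumina: 413.1 g
Total batch = 2135 g; LOI loss = 134.7 g

Mid-chain values are shown with 4-significant-digit rounding on the page; every computation holds exact precision at all times; each reported number is rounded exactly once — derived quantities, including ignition loss, the totals, net glass mass, the yield, six oxide percentages, are computed from the weighed amounts at 2000 g of glass at exact precision as set out in the problem or the answer.
Target masses of each oxide per 2000 g fused product:
  CaO: 3.036% × 2000 = 60.72 g
  TiO2: 16.05% × 2000 = 321.0 g
  SiO2: 44.09% × 2000 = 881.8 g
  Al2O3: 30.59% × 2000 = 611.8 g
  Na2O: 4.259% × 2000 = 85.18 g
  Li2O: 1.979% × 2000 = 39.58 g
Balance tally, oxide-wise, working from each reported weight, under the basis named above (delivered sums recover each target given rounding of the digits):
  CaO: 108.0·0.5623 = 60.73 g (target 60.72 g)
  TiO2: 324.2·0.9900 = 321.0 g (target 321.0 g)
  SiO2: 885.5·0.7807 + 279.8·0.6810 = 881.9 g (target 881.8 g)
  Al2O3: 885.5·0.1645 + 279.8·0.1955 + 413.1·0.9959 = 611.8 g (target 611.8 g)
  Na2O: 124.2·0.4369 + 279.8·0.1105 = 85.18 g (target 85.18 g)
  Li2O: 885.5·0.04470 = 39.58 g (target 39.58 g)
Glass-mass sanity pass: Σ batch − LOI loss = 2000 g (the Σ of target masses is 2000 g; basis as stated: 2000 g — rounding explains the deltas).
Batch grand total — Σ batch = 2135 g; Σ batch·LOI gives LOI loss = 134.7 g; glass ÷ batch gives a yield of 93.69%.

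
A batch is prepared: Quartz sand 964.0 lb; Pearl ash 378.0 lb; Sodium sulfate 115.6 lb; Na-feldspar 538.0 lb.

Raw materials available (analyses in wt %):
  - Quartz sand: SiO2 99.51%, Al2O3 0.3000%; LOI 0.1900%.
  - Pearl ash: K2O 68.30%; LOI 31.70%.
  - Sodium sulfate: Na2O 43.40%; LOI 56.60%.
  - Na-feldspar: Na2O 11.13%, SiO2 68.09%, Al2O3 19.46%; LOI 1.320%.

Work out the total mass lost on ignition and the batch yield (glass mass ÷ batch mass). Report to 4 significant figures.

Intermediates are shown rounded to 4 significant digits between the steps — all arithmetic carries full float precision in all steps — a single rounding yields each reported value. Derived quantities are recomputed at full precision (four oxide percentages, net glass mass, totals, LOI, yield) using the weight values for 1801 lb of glass as given in problem or answer.
Each material's LOI contribution:
  Quartz sand: 964.0 × 0.001900 = 1.832 lb
  Pearl ash: 378.0 × 0.3170 = 119.8 lb
  Sodium sulfate: 115.6 × 0.5660 = 65.43 lb
  Na-feldspar: 538.0 × 0.01320 = 7.102 lb
Total LOI = 194.2 lb
Glass = batch − LOI = 1996 − 194.2 = 1801 lb

LOI loss = 194.2 lb; glass = 1801 lb; yield = 90.27%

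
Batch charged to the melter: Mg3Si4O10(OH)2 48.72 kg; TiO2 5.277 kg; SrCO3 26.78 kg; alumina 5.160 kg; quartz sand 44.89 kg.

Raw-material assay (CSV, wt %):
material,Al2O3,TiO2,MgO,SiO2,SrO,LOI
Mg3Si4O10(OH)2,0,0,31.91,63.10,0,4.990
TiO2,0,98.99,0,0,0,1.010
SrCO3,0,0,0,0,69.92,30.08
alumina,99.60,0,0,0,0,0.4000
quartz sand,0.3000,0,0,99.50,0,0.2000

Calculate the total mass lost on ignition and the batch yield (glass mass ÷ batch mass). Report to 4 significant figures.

LOI loss = 10.65 kg; glass = 120.2 kg; yield = 91.86%

Working values are printed (rounded to 4 significant figures) on the page. The working math holds exact precision all the way through — every reported figure is rounded exactly once. The derived quantities are recomputed in full precision (the yield, the five compositions, net glass mass, the totals, LOI) starting from the weights at 120.2 kg of glass as written in the question or the answer.
Ignition loss by material:
  Mg3Si4O10(OH)2: 48.72 × 0.04990 = 2.431 kg
  TiO2: 5.277 × 0.01010 = 0.05330 kg
  SrCO3: 26.78 × 0.3008 = 8.055 kg
  alumina: 5.160 × 0.004000 = 0.02064 kg
  quartz sand: 44.89 × 0.002000 = 0.08978 kg
Total LOI = 10.65 kg
Glass = batch − LOI = 130.8 − 10.65 = 120.2 kg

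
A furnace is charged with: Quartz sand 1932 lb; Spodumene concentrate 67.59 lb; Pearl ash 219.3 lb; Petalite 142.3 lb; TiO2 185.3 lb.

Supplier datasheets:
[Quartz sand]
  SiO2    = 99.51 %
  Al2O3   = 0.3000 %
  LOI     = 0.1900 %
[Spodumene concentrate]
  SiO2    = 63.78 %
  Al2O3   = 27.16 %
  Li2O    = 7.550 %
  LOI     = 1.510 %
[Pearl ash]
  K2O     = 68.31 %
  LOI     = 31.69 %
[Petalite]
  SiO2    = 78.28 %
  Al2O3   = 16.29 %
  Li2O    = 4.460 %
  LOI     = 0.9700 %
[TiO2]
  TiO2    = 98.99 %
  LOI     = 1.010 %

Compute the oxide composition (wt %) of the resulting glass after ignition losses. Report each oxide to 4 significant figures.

Glass mass = 2469 lb (batch 2546 − LOI 77.44).
Composition: K2O 6.067%, SiO2 84.12%, Al2O3 1.917%, TiO2 7.429%, Li2O 0.4637%

Every computation runs at full float precision at every stage — in-progress results are displayed rounded to four significant figures across the worked steps; a single rounding finalizes every reported result. All derived quantities, including ignition loss, the five compositions, the totals, the yield, net glass mass, are re-derived from the batch weights at 2469 lb of glass in exact precision as given in the problem or answer text.
Oxide-by-oxide delivered mass:
  K2O: 219.3·0.6831 = 149.8 lb
  SiO2: 1932·0.9951 + 67.59·0.6378 + 142.3·0.7828 = 2077 lb
  Al2O3: 1932·0.003000 + 67.59·0.2716 + 142.3·0.1629 = 47.33 lb
  TiO2: 185.3·0.9899 = 183.4 lb
  Li2O: 67.59·0.07550 + 142.3·0.04460 = 11.45 lb
LOI: 1932·0.001900 + 67.59·0.01510 + 219.3·0.3169 + 142.3·0.009700 + 185.3·0.01010 = 77.44 lb
Glass mass = batch − LOI = 2546 − 77.44 = 2469 lb (= Σ oxide masses)
wt % = oxide mass / glass mass × 100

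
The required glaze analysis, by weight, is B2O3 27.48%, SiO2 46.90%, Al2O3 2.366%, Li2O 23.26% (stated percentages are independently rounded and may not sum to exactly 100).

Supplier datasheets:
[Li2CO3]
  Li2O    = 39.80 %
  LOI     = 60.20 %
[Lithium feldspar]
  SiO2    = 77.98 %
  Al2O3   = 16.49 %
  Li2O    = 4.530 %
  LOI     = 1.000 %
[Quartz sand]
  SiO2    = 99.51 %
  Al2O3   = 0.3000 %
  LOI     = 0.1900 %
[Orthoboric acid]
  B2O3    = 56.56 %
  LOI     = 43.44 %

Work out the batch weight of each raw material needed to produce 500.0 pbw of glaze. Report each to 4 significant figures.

Batch per 500.0 pbw glaze:
  Li2CO3: 284.4 pbw
  Lithium feldspar: 68.43 pbw
  Quartz sand: 182.0 pbw
  Orthoboric acid: 242.9 pbw
Total batch = 777.7 pbw; LOI loss = 277.8 pbw; yield = 64.29%

All arithmetic carries full float precision end to end. The intermediate values are shown, rounded to 4 significant figures, as written — each reported figure sees exactly one rounding. All derived quantities, including net glass mass, the yield, LOI, the totals, the four compositions, are recomputed from the weighed amounts for 500.0 pbw of glass at full precision as written in the question or the answer.
Target oxide masses per 500.0 pbw glaze:
  B2O3: 27.48% × 500.0 = 137.4 pbw
  SiO2: 46.90% × 500.0 = 234.5 pbw
  Al2O3: 2.366% × 500.0 = 11.83 pbw
  Li2O: 23.26% × 500.0 = 116.3 pbw
Checking each oxide sum on the weights just shown, at the basis given (delivered sums recover each target modulo rounding of the values):
  B2O3: 242.9·0.5656 = 137.4 pbw (target 137.4 pbw)
  SiO2: 68.43·0.7798 + 182.0·0.9951 = 234.5 pbw (target 234.5 pbw)
  Al2O3: 68.43·0.1649 + 182.0·0.003000 = 11.83 pbw (target 11.83 pbw)
  Li2O: 284.4·0.3980 + 68.43·0.04530 = 116.3 pbw (target 116.3 pbw)
Glass-mass sanity pass: whole batch net of LOI = 500.0 pbw (the targets, summed, come to 500.0 pbw; with the basis standing at 500.0 pbw — gaps are rounding artifacts).
Summing the batch: Σ batch = 777.7 pbw; loss to ignition Σ batch·LOI = 277.8 pbw; yield = glass ÷ total batch = 64.29%.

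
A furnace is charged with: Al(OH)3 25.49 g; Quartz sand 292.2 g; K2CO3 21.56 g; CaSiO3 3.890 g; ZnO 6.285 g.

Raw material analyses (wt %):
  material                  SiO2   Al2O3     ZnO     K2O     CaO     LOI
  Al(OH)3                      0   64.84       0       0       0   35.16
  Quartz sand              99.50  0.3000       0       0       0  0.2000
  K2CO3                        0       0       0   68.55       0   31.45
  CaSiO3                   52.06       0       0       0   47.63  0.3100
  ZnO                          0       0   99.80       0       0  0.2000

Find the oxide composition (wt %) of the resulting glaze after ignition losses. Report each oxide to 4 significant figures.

Mid-chain values are rounded to four significant figures wherever printed — all internal work runs at full precision throughout — a single rounding produces each reported result; the derived quantities are computed at exact precision (net glass mass, the totals, LOI, the five compositions, yield) from the batch weights per 333.1 g of glass as given in question or answer.
Mass of each oxide from the mix:
  SiO2: 292.2·0.9950 + 3.890·0.5206 = 292.8 g
  Al2O3: 25.49·0.6484 + 292.2·0.003000 = 17.40 g
  ZnO: 6.285·0.9980 = 6.272 g
  K2O: 21.56·0.6855 = 14.78 g
  CaO: 3.890·0.4763 = 1.853 g
LOI: 25.49·0.3516 + 292.2·0.002000 + 21.56·0.3145 + 3.890·0.003100 + 6.285·0.002000 = 16.35 g
Resulting glass, batch − LOI: 349.4 − 16.35 = 333.1 g (equal to the oxide-mass sum)
wt % = oxide mass / glass mass × 100

Glass mass = 333.1 g (batch 349.4 − LOI 16.35).
Composition: SiO2 87.90%, Al2O3 5.225%, ZnO 1.883%, K2O 4.437%, CaO 0.5563%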